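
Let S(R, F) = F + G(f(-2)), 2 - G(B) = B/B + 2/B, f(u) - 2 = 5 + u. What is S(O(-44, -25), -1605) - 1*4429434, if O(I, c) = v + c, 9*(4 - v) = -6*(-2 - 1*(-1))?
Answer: -22155192/5 ≈ -4.4310e+6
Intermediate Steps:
f(u) = 7 + u (f(u) = 2 + (5 + u) = 7 + u)
v = 10/3 (v = 4 - (-2)*(-2 - 1*(-1))/3 = 4 - (-2)*(-2 + 1)/3 = 4 - (-2)*(-1)/3 = 4 - ⅑*6 = 4 - ⅔ = 10/3 ≈ 3.3333)
O(I, c) = 10/3 + c
G(B) = 1 - 2/B (G(B) = 2 - (B/B + 2/B) = 2 - (1 + 2/B) = 2 + (-1 - 2/B) = 1 - 2/B)
S(R, F) = ⅗ + F (S(R, F) = F + (-2 + (7 - 2))/(7 - 2) = F + (-2 + 5)/5 = F + (⅕)*3 = F + ⅗ = ⅗ + F)
S(O(-44, -25), -1605) - 1*4429434 = (⅗ - 1605) - 1*4429434 = -8022/5 - 4429434 = -22155192/5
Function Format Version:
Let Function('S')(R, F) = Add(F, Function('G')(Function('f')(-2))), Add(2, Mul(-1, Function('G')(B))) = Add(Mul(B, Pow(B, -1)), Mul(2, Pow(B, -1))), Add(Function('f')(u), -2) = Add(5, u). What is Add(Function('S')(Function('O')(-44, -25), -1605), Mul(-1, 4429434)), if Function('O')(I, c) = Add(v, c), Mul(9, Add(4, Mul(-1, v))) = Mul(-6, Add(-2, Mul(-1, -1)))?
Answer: Rational(-22155192, 5) ≈ -4.4310e+6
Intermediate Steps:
Function('f')(u) = Add(7, u) (Function('f')(u) = Add(2, Add(5, u)) = Add(7, u))
v = Rational(10, 3) (v = Add(4, Mul(Rational(-1, 9), Mul(-6, Add(-2, Mul(-1, -1))))) = Add(4, Mul(Rational(-1, 9), Mul(-6, Add(-2, 1)))) = Add(4, Mul(Rational(-1, 9), Mul(-6, -1))) = Add(4, Mul(Rational(-1, 9), 6)) = Add(4, Rational(-2, 3)) = Rational(10, 3) ≈ 3.3333)
Function('O')(I, c) = Add(Rational(10, 3), c)
Function('G')(B) = Add(1, Mul(-2, Pow(B, -1))) (Function('G')(B) = Add(2, Mul(-1, Add(Mul(B, Pow(B, -1)), Mul(2, Pow(B, -1))))) = Add(2, Mul(-1, Add(1, Mul(2, Pow(B, -1))))) = Add(2, Add(-1, Mul(-2, Pow(B, -1)))) = Add(1, Mul(-2, Pow(B, -1))))
Function('S')(R, F) = Add(Rational(3, 5), F) (Function('S')(R, F) = Add(F, Mul(Pow(Add(7, -2), -1), Add(-2, Add(7, -2)))) = Add(F, Mul(Pow(5, -1), Add(-2, 5))) = Add(F, Mul(Rational(1, 5), 3)) = Add(F, Rational(3, 5)) = Add(Rational(3, 5), F))
Add(Function('S')(Function('O')(-44, -25), -1605), Mul(-1, 4429434)) = Add(Add(Rational(3, 5), -1605), Mul(-1, 4429434)) = Add(Rational(-8022, 5), -4429434) = Rational(-22155192, 5)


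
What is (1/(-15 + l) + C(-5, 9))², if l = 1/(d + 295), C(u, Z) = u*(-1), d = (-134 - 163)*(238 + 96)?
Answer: 53565228655929/2200908734116 ≈ 24.338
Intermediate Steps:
d = -99198 (d = -297*334 = -99198)
C(u, Z) = -u
l = -1/98903 (l = 1/(-99198 + 295) = 1/(-98903) = -1/98903 ≈ -1.0111e-5)
(1/(-15 + l) + C(-5, 9))² = (1/(-15 - 1/98903) - 1*(-5))² = (1/(-1483546/98903) + 5)² = (-98903/1483546 + 5)² = (7318827/1483546)² = 53565228655929/2200908734116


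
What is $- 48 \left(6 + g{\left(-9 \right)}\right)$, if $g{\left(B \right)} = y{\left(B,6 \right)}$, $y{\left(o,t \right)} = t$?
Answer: $-576$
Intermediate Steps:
$g{\left(B \right)} = 6$
$- 48 \left(6 + g{\left(-9 \right)}\right) = - 48 \left(6 + 6\right) = \left(-48\right) 12 = -576$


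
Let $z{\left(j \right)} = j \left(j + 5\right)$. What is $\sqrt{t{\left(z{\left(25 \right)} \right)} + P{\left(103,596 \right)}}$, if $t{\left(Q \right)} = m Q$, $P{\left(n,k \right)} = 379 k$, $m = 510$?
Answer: $56 \sqrt{194} \approx 779.99$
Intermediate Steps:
$z{\left(j \right)} = j \left(5 + j\right)$
$t{\left(Q \right)} = 510 Q$
$\sqrt{t{\left(z{\left(25 \right)} \right)} + P{\left(103,596 \right)}} = \sqrt{510 \cdot 25 \left(5 + 25\right) + 379 \cdot 596} = \sqrt{510 \cdot 25 \cdot 30 + 225884} = \sqrt{510 \cdot 750 + 225884} = \sqrt{382500 + 225884} = \sqrt{608384} = 56 \sqrt{194}$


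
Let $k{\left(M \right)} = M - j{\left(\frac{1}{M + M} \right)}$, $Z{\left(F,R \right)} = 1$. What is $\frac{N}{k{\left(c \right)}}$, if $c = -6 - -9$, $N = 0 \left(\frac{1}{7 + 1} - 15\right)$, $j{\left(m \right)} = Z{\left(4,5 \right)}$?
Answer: $0$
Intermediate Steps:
$j{\left(m \right)} = 1$
$N = 0$ ($N = 0 \left(\frac{1}{8} - 15\right) = 0 \left(- \frac{119}{8}\right) = 0$)
$c = 3$ ($c = -6 + 9 = 3$)
$k{\left(M \right)} = -1 + M$ ($k{\left(M \right)} = M - 1 = -1 + M$)
$\frac{N}{k{\left(c \right)}} = \frac{0}{-1 + 3} = \frac{0}{2} = 0 \cdot \frac{1}{2} = 0$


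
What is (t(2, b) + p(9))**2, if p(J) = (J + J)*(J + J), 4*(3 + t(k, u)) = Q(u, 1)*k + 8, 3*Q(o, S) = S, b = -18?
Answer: 3759721/36 ≈ 1.0444e+5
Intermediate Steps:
Q(o, S) = S/3
t(k, u) = -1 + k/12 (t(k, u) = -3 + (((1/3)*1)*k + 8)/4 = -3 + (k/3 + 8)/4 = -3 + (8 + k/3)/4 = -3 + (2 + k/12) = -1 + k/12)
p(J) = 4*J**2 (p(J) = (2*J)*(2*J) = 4*J**2)
(t(2, b) + p(9))**2 = ((-1 + (1/12)*2) + 4*9**2)**2 = ((-1 + 1/6) + 4*81)**2 = (-5/6 + 324)**2 = (1939/6)**2 = 3759721/36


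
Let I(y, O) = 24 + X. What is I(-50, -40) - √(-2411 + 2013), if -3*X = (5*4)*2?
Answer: 32/3 - I*√398 ≈ 10.667 - 19.95*I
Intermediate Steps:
X = -40/3 (X = -5*4*2/3 = -20*2/3 = -⅓*40 = -40/3 ≈ -13.333)
I(y, O) = 32/3 (I(y, O) = 24 - 40/3 = 32/3)
I(-50, -40) - √(-2411 + 2013) = 32/3 - √(-2411 + 2013) = 32/3 - √(-398) = 32/3 - I*√398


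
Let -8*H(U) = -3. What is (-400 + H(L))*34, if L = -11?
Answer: -54349/4 ≈ -13587.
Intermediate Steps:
H(U) = 3/8 (H(U) = -1/8*(-3) = 3/8)
(-400 + H(L))*34 = (-400 + 3/8)*34 = -3197/8*34 = -54349/4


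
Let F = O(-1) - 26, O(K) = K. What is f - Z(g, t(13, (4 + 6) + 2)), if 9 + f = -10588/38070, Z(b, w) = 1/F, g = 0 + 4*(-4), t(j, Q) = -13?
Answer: -175904/19035 ≈ -9.2411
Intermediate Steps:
g = -16 (g = 0 - 16 = -16)
F = -27 (F = -1 - 26 = -27)
Z(b, w) = -1/27 (Z(b, w) = 1/(-27) = -1/27)
f = -176609/19035 (f = -9 - 10588/38070 = -9 - 10588*1/38070 = -9 - 5294/19035 = -176609/19035 ≈ -9.2781)
f - Z(g, t(13, (4 + 6) + 2)) = -176609/19035 - 1*(-1/27) = -176609/19035 + 1/27 = -175904/19035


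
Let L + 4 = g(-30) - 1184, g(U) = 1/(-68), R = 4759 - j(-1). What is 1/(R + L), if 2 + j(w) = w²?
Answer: 68/242895 ≈ 0.00027996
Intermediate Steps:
j(w) = -2 + w²
R = 4760 (R = 4759 - (-2 + (-1)²) = 4759 - (-2 + 1) = 4759 - 1*(-1) = 4759 + 1 = 4760)
g(U) = -1/68
L = -80785/68 (L = -4 + (-1/68 - 1184) = -4 - 80513/68 = -80785/68 ≈ -1188.0)
1/(R + L) = 1/(4760 - 80785/68) = 1/(242895/68) = 68/242895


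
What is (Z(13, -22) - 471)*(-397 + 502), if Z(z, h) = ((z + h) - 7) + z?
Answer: -49770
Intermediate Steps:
Z(z, h) = -7 + h + 2*z (Z(z, h) = ((h + z) - 7) + z = (-7 + h + z) + z = -7 + h + 2*z)
(Z(13, -22) - 471)*(-397 + 502) = ((-7 - 22 + 2*13) - 471)*(-397 + 502) = ((-7 - 22 + 26) - 471)*105 = (-3 - 471)*105 = -474*105 = -49770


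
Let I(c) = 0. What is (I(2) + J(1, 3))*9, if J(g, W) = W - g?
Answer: 18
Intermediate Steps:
(I(2) + J(1, 3))*9 = (0 + (3 - 1*1))*9 = (0 + (3 - 1))*9 = (0 + 2)*9 = 2*9 = 18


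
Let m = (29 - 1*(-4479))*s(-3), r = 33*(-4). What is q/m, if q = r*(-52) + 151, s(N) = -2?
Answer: -305/392 ≈ -0.77806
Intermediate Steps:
r = -132
m = -9016 (m = (29 - 1*(-4479))*(-2) = (29 + 4479)*(-2) = 4508*(-2) = -9016)
q = 7015 (q = -132*(-52) + 151 = 6864 + 151 = 7015)
q/m = 7015/(-9016) = 7015*(-1/9016) = -305/392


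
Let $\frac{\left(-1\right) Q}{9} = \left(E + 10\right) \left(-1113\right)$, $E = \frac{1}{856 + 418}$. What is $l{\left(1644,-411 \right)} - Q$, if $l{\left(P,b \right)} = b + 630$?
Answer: $- \frac{18192513}{182} \approx -99959.0$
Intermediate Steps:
$E = \frac{1}{1274} \approx 0.00078493$
$l{\left(P,b \right)} = 630 + b$
$Q = \frac{18232371}{182}$ ($Q = - 9 \left(\frac{1}{1274} + 10\right) \left(-1113\right) = - 9 \cdot \frac{12741}{1274} \left(-1113\right) = \left(-9\right) \left(- \frac{2025819}{182}\right) = \frac{18232371}{182} \approx 1.0018 \cdot 10^{5}$)
$l{\left(1644,-411 \right)} - Q = \left(630 - 411\right) - \frac{18232371}{182} = 219 - \frac{18232371}{182} = - \frac{18192513}{182}$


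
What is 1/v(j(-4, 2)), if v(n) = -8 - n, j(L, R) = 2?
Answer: -⅒ ≈ -0.10000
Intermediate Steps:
1/v(j(-4, 2)) = 1/(-8 - 1*2) = 1/(-8 - 2) = 1/(-10) = -⅒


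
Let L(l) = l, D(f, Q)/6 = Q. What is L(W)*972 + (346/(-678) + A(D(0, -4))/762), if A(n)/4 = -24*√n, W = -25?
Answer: -8237873/339 - 32*I*√6/127 ≈ -24301.0 - 0.61719*I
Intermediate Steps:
D(f, Q) = 6*Q
A(n) = -96*√n (A(n) = 4*(-24*√n) = -96*√n)
L(W)*972 + (346/(-678) + A(D(0, -4))/762) = -25*972 + (346/(-678) - 96*2*I*√6/762) = -24300 + (346*(-1/678) - 192*I*√6*(1/762)) = -24300 + (-173/339 - 192*I*√6*(1/762)) = -24300 + (-173/339 - 32*I*√6/127) = -8237873/339 - 32*I*√6/127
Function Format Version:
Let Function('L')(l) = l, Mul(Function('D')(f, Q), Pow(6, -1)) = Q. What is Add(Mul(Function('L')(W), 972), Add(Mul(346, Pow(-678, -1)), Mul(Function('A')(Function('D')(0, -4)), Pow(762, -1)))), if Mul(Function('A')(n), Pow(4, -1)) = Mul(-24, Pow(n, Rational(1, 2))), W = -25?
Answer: Add(Rational(-8237873, 339), Mul(Rational(-32, 127), I, Pow(6, Rational(1, 2)))) ≈ Add(-24301., Mul(-0.61719, I))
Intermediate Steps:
Function('D')(f, Q) = Mul(6, Q)
Function('A')(n) = Mul(-96, Pow(n, Rational(1, 2))) (Function('A')(n) = Mul(4, Mul(-24, Pow(n, Rational(1, 2)))) = Mul(-96, Pow(n, Rational(1, 2))))
Add(Mul(Function('L')(W), 972), Add(Mul(346, Pow(-678, -1)), Mul(Function('A')(Function('D')(0, -4)), Pow(762, -1)))) = Add(Mul(-25, 972), Add(Mul(346, Pow(-678, -1)), Mul(Mul(-96, Pow(Mul(6, -4), Rational(1, 2))), Pow(762, -1)))) = Add(-24300, Add(Mul(346, Rational(-1, 678)), Mul(Mul(-96, Pow(-24, Rational(1, 2))), Rational(1, 762)))) = Add(-24300, Add(Rational(-173, 339), Mul(Mul(-96, Mul(2, I, Pow(6, Rational(1, 2)))), Rational(1, 762)))) = Add(-24300, Add(Rational(-173, 339), Mul(Mul(-192, I, Pow(6, Rational(1, 2))), Rational(1, 762)))) = Add(-24300, Add(Rational(-173, 339), Mul(Rational(-32, 127), I, Pow(6, Rational(1, 2))))) = Add(Rational(-8237873, 339), Mul(Rational(-32, 127), I, Pow(6, Rational(1, 2))))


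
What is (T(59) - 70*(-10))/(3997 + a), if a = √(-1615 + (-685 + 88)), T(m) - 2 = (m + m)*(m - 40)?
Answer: 1681024/2282603 - 5888*I*√553/15978221 ≈ 0.73645 - 0.0086657*I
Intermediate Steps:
T(m) = 2 + 2*m*(-40 + m) (T(m) = 2 + (m + m)*(m - 40) = 2 + (2*m)*(-40 + m) = 2 + 2*m*(-40 + m))
a = 2*I*√553 (a = √(-1615 - 597) = √(-2212) = 2*I*√553 ≈ 47.032*I)
(T(59) - 70*(-10))/(3997 + a) = ((2 - 80*59 + 2*59²) - 70*(-10))/(3997 + 2*I*√553) = ((2 - 4720 + 2*3481) + 700)/(3997 + 2*I*√553) = ((2 - 4720 + 6962) + 700)/(3997 + 2*I*√553) = (2244 + 700)/(3997 + 2*I*√553) = 2944/(3997 + 2*I*√553)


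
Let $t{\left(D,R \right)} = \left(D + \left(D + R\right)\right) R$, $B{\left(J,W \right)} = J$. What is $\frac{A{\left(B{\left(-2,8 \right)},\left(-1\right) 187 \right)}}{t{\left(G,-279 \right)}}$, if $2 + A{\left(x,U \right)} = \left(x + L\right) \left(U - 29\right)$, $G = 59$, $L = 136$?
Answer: $- \frac{28946}{44919} \approx -0.6444$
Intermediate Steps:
$t{\left(D,R \right)} = R \left(R + 2 D\right)$ ($t{\left(D,R \right)} = \left(R + 2 D\right) R = R \left(R + 2 D\right)$)
$A{\left(x,U \right)} = -2 + \left(-29 + U\right) \left(136 + x\right)$ ($A{\left(x,U \right)} = -2 + \left(x + 136\right) \left(U - 29\right) = -2 + \left(136 + x\right) \left(-29 + U\right) = -2 + \left(-29 + U\right) \left(136 + x\right)$)
$\frac{A{\left(B{\left(-2,8 \right)},\left(-1\right) 187 \right)}}{t{\left(G,-279 \right)}} = \frac{-3946 - -58 + 136 \left(\left(-1\right) 187\right) + \left(-1\right) 187 \left(-2\right)}{\left(-279\right) \left(-279 + 2 \cdot 59\right)} = \frac{-3946 + 58 + 136 \left(-187\right) - -374}{\left(-279\right) \left(-279 + 118\right)} = \frac{-3946 + 58 - 25432 + 374}{\left(-279\right) \left(-161\right)} = - \frac{28946}{44919}$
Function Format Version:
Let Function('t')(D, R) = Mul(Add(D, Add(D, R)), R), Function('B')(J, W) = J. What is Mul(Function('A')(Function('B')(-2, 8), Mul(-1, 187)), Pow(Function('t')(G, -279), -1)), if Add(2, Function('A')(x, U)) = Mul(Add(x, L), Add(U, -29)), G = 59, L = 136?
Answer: Rational(-28946, 44919) ≈ -0.64440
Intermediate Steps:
Function('t')(D, R) = Mul(R, Add(R, Mul(2, D))) (Function('t')(D, R) = Mul(Add(R, Mul(2, D)), R) = Mul(R, Add(R, Mul(2, D))))
Function('A')(x, U) = Add(-2, Mul(Add(-29, U), Add(136, x))) (Function('A')(x, U) = Add(-2, Mul(Add(x, 136), Add(U, -29))) = Add(-2, Mul(Add(136, x), Add(-29, U))) = Add(-2, Mul(Add(-29, U), Add(136, x))))
Mul(Function('A')(Function('B')(-2, 8), Mul(-1, 187)), Pow(Function('t')(G, -279), -1)) = Mul(Add(-3946, Mul(-29, -2), Mul(136, Mul(-1, 187)), Mul(Mul(-1, 187), -2)), Pow(Mul(-279, Add(-279, Mul(2, 59))), -1)) = Mul(Add(-3946, 58, Mul(136, -187), Mul(-187, -2)), Pow(Mul(-279, Add(-279, 118)), -1)) = Mul(Add(-3946, 58, -25432, 374), Pow(Mul(-279, -161), -1)) = Mul(-28946, Pow(44919, -1)) = Mul(-28946, Rational(1, 44919)) = Rational(-28946, 44919)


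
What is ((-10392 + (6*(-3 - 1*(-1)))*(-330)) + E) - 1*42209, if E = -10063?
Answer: -58704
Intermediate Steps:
((-10392 + (6*(-3 - 1*(-1)))*(-330)) + E) - 1*42209 = ((-10392 + (6*(-3 - 1*(-1)))*(-330)) - 10063) - 1*42209 = ((-10392 + (6*(-3 + 1))*(-330)) - 10063) - 42209 = ((-10392 + (6*(-2))*(-330)) - 10063) - 42209 = ((-10392 - 12*(-330)) - 10063) - 42209 = ((-10392 + 3960) - 10063) - 42209 = (-6432 - 10063) - 42209 = -16495 - 42209 = -58704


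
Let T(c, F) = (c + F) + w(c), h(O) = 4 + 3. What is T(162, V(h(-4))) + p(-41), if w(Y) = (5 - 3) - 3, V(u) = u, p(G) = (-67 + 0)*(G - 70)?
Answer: 7605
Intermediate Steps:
h(O) = 7
p(G) = 4690 - 67*G (p(G) = -67*(-70 + G) = 4690 - 67*G)
w(Y) = -1 (w(Y) = 2 - 3 = -1)
T(c, F) = -1 + F + c (T(c, F) = (c + F) - 1 = (F + c) - 1 = -1 + F + c)
T(162, V(h(-4))) + p(-41) = (-1 + 7 + 162) + (4690 - 67*(-41)) = 168 + (4690 + 2747) = 168 + 7437 = 7605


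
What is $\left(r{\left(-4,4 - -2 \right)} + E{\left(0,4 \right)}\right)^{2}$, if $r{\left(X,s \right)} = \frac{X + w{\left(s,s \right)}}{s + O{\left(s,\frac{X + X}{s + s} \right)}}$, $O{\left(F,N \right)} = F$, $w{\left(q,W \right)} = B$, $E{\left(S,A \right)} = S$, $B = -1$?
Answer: $\frac{25}{144} \approx 0.17361$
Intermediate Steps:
$w{\left(q,W \right)} = -1$
$r{\left(X,s \right)} = \frac{-1 + X}{2 s}$ ($r{\left(X,s \right)} = \frac{X - 1}{s + s} = \frac{-1 + X}{2 s}$)
$\left(r{\left(-4,4 - -2 \right)} + E{\left(0,4 \right)}\right)^{2} = \left(\frac{-1 - 4}{2 \left(4 - -2\right)} + 0\right)^{2} = \left(\frac{1}{2} \frac{1}{4 + 2} \left(-5\right) + 0\right)^{2} = \left(\frac{1}{2} \cdot \frac{1}{6} \left(-5\right) + 0\right)^{2} = \left(- \frac{5}{12} + 0\right)^{2} = \left(- \frac{5}{12}\right)^{2} = \frac{25}{144}$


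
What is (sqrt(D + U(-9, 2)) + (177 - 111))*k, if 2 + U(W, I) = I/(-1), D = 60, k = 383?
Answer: 25278 + 766*sqrt(14) ≈ 28144.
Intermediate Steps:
U(W, I) = -2 - I (U(W, I) = -2 + I/(-1) = -2 + I*(-1) = -2 - I)
(sqrt(D + U(-9, 2)) + (177 - 111))*k = (sqrt(60 + (-2 - 1*2)) + (177 - 111))*383 = (sqrt(60 + (-2 - 2)) + 66)*383 = (sqrt(60 - 4) + 66)*383 = (sqrt(56) + 66)*383 = (2*sqrt(14) + 66)*383 = (66 + 2*sqrt(14))*383 = 25278 + 766*sqrt(14)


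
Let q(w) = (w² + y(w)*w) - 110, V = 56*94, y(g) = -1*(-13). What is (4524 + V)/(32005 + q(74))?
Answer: 9788/38333 ≈ 0.25534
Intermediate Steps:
y(g) = 13
V = 5264
q(w) = -110 + w² + 13*w (q(w) = (w² + 13*w) - 110 = -110 + w² + 13*w)
(4524 + V)/(32005 + q(74)) = (4524 + 5264)/(32005 + (-110 + 74² + 13*74)) = 9788/(32005 + (-110 + 5476 + 962)) = 9788/(32005 + 6328) = 9788/38333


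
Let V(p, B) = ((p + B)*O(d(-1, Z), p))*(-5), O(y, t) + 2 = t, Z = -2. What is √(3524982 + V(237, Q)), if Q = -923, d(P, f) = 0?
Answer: 2*√1082758 ≈ 2081.1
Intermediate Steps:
O(y, t) = -2 + t
V(p, B) = -5*(-2 + p)*(B + p) (V(p, B) = ((p + B)*(-2 + p))*(-5) = ((B + p)*(-2 + p))*(-5) = ((-2 + p)*(B + p))*(-5) = -5*(-2 + p)*(B + p))
√(3524982 + V(237, Q)) = √(3524982 - 5*(-2 + 237)*(-923 + 237)) = √(3524982 - 5*235*(-686)) = √(3524982 + 806050) = √4331032 = 2*√1082758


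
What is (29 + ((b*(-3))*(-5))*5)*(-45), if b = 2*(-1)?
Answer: 5445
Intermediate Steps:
b = -2
(29 + ((b*(-3))*(-5))*5)*(-45) = (29 + (-2*(-3)*(-5))*5)*(-45) = (29 + (6*(-5))*5)*(-45) = (29 - 30*5)*(-45) = (29 - 150)*(-45) = -121*(-45) = 5445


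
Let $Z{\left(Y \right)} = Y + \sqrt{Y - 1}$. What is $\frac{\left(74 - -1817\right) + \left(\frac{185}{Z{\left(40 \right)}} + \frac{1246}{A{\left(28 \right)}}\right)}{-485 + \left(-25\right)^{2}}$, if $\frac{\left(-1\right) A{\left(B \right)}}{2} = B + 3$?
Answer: $\frac{45382139}{3387370} - \frac{37 \sqrt{39}}{43708} \approx 13.392$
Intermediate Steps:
$A{\left(B \right)} = -6 - 2 B$ ($A{\left(B \right)} = - 2 \left(B + 3\right) = - 2 \left(3 + B\right) = -6 - 2 B$)
$Z{\left(Y \right)} = Y + \sqrt{-1 + Y}$
$\frac{\left(74 - -1817\right) + \left(\frac{185}{Z{\left(40 \right)}} + \frac{1246}{A{\left(28 \right)}}\right)}{-485 + \left(-25\right)^{2}} = \frac{\left(74 - -1817\right) + \left(\frac{185}{40 + \sqrt{-1 + 40}} + \frac{1246}{-6 - 56}\right)}{-485 + \left(-25\right)^{2}} = \frac{\left(74 + 1817\right) + \left(\frac{185}{40 + \sqrt{39}} + \frac{1246}{-6 - 56}\right)}{-485 + 625} = \frac{1891 + \left(\frac{185}{40 + \sqrt{39}} + \frac{1246}{-62}\right)}{140} = \left(1891 + \left(\frac{185}{40 + \sqrt{39}} + 1246 \left(- \frac{1}{62}\right)\right)\right) \frac{1}{140} = \left(1891 - \left(\frac{623}{31} - \frac{185}{40 + \sqrt{39}}\right)\right) \frac{1}{140} = \left(\frac{57998}{31} + \frac{185}{40 + \sqrt{39}}\right) \frac{1}{140} = \frac{28999}{2170} + \frac{37}{28 \left(40 + \sqrt{39}\right)}$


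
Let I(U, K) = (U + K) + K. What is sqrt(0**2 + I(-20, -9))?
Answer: I*sqrt(38) ≈ 6.1644*I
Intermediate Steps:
I(U, K) = U + 2*K (I(U, K) = (K + U) + K = U + 2*K)
sqrt(0**2 + I(-20, -9)) = sqrt(0**2 + (-20 + 2*(-9))) = sqrt(0 + (-20 - 18)) = sqrt(0 - 38) = sqrt(-38) = I*sqrt(38)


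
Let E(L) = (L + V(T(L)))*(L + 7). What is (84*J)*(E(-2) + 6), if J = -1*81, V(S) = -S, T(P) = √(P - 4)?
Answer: 27216 + 34020*I*√6 ≈ 27216.0 + 83332.0*I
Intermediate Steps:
T(P) = √(-4 + P)
E(L) = (7 + L)*(L - √(-4 + L)) (E(L) = (L - √(-4 + L))*(L + 7) = (L - √(-4 + L))*(7 + L) = (7 + L)*(L - √(-4 + L)))
J = -81
(84*J)*(E(-2) + 6) = (84*(-81))*(((-2)² - 7*√(-4 - 2) + 7*(-2) - 1*(-2)*√(-4 - 2)) + 6) = -6804*((4 - 7*I*√6 - 14 - 1*(-2)*√(-6)) + 6) = -6804*((4 - 7*I*√6 - 14 - 1*(-2)*I*√6) + 6) = -6804*((4 - 7*I*√6 - 14 + 2*I*√6) + 6) = -6804*((-10 - 5*I*√6) + 6) = -6804*(-4 - 5*I*√6) = 27216 + 34020*I*√6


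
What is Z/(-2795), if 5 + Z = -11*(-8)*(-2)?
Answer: 181/2795 ≈ 0.064759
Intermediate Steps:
Z = -181 (Z = -5 - 11*(-8)*(-2) = -5 + 88*(-2) = -5 - 176 = -181)
Z/(-2795) = -181/(-2795) = -181*(-1/2795) = 181/2795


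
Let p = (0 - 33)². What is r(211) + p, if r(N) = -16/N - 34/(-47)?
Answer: 10806035/9917 ≈ 1089.6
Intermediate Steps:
r(N) = 34/47 - 16/N (r(N) = -16/N - 34*(-1/47) = -16/N + 34/47 = 34/47 - 16/N)
p = 1089 (p = (-33)² = 1089)
r(211) + p = (34/47 - 16/211) + 1089 = 6422/9917 + 1089 = 10806035/9917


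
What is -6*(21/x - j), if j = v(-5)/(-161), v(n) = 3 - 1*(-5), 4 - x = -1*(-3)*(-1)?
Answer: -2946/161 ≈ -18.298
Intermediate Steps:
x = 7 (x = 4 - (-1*(-3))*(-1) = 4 - 3*(-1) = 4 - 1*(-3) = 4 + 3 = 7)
v(n) = 8 (v(n) = 3 + 5 = 8)
j = -8/161 (j = 8/(-161) = 8*(-1/161) = -8/161 ≈ -0.049689)
-6*(21/x - j) = -6*(21/7 - 1*(-8/161)) = -6*(21*(⅐) + 8/161) = -6*(3 + 8/161) = -6*491/161 = -2946/161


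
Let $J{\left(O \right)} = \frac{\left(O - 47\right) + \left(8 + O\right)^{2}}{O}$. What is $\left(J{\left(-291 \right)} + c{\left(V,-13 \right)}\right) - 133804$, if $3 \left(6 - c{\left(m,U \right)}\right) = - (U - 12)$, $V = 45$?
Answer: $- \frac{13005798}{97} \approx -1.3408 \cdot 10^{5}$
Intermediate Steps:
$c{\left(m,U \right)} = 2 + \frac{U}{3}$ ($c{\left(m,U \right)} = 6 - \frac{\left(-1\right) \left(U - 12\right)}{3} = 6 - \frac{\left(-1\right) \left(-12 + U\right)}{3} = 6 - \frac{12 - U}{3} = 6 + \left(-4 + \frac{U}{3}\right) = 2 + \frac{U}{3}$)
$J{\left(O \right)} = \frac{-47 + O + \left(8 + O\right)^{2}}{O}$ ($J{\left(O \right)} = \frac{\left(-47 + O\right) + \left(8 + O\right)^{2}}{O} = \frac{-47 + O + \left(8 + O\right)^{2}}{O}$)
$\left(J{\left(-291 \right)} + c{\left(V,-13 \right)}\right) - 133804 = \left(\frac{-47 - 291 + \left(8 - 291\right)^{2}}{-291} + \left(2 + \frac{1}{3} \left(-13\right)\right)\right) - 133804 = \left(- \frac{-47 - 291 + \left(-283\right)^{2}}{291} + \left(2 - \frac{13}{3}\right)\right) - 133804 = \left(- \frac{-47 - 291 + 80089}{291} - \frac{7}{3}\right) - 133804 = \left(\left(- \frac{1}{291}\right) 79751 - \frac{7}{3}\right) - 133804 = \left(- \frac{79751}{291} - \frac{7}{3}\right) - 133804 = - \frac{26810}{97} - 133804 = - \frac{13005798}{97}$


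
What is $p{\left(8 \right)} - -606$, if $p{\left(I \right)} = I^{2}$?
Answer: $670$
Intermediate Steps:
$p{\left(8 \right)} - -606 = 8^{2} - -606 = 64 + 606 = 670$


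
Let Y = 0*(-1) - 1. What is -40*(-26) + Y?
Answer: 1039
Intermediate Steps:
Y = -1 (Y = 0 - 1 = -1)
-40*(-26) + Y = -40*(-26) - 1 = 1040 - 1 = 1039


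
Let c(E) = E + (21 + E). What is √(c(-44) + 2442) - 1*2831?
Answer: -2831 + 5*√95 ≈ -2782.3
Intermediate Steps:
c(E) = 21 + 2*E
√(c(-44) + 2442) - 1*2831 = √((21 + 2*(-44)) + 2442) - 1*2831 = √((21 - 88) + 2442) - 2831 = √(-67 + 2442) - 2831 = √2375 - 2831 = 5*√95 - 2831 = -2831 + 5*√95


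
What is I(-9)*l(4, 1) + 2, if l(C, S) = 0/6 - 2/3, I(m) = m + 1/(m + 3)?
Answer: 73/9 ≈ 8.1111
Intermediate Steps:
I(m) = m + 1/(3 + m)
l(C, S) = -⅔ (l(C, S) = 0*(⅙) - 2*⅓ = 0 - ⅔ = -⅔)
I(-9)*l(4, 1) + 2 = ((1 + (-9)² + 3*(-9))/(3 - 9))*(-⅔) + 2 = ((1 + 81 - 27)/(-6))*(-⅔) + 2 = -⅙*55*(-⅔) + 2 = -55/6*(-⅔) + 2 = 55/9 + 2 = 73/9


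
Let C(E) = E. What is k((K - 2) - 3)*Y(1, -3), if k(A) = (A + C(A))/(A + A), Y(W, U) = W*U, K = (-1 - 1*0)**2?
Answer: -3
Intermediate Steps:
K = 1 (K = (-1 + 0)**2 = (-1)**2 = 1)
Y(W, U) = U*W
k(A) = 1 (k(A) = (A + A)/(A + A) = (2*A)/((2*A)) = (2*A)*(1/(2*A)) = 1)
k((K - 2) - 3)*Y(1, -3) = 1*(-3*1) = 1*(-3) = -3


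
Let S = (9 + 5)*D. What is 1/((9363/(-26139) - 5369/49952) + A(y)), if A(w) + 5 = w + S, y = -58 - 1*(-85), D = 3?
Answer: 62175968/3950307625 ≈ 0.015740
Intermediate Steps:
y = 27 (y = -58 + 85 = 27)
S = 42 (S = (9 + 5)*3 = 14*3 = 42)
A(w) = 37 + w (A(w) = -5 + (w + 42) = -5 + (42 + w) = 37 + w)
1/((9363/(-26139) - 5369/49952) + A(y)) = 1/((9363/(-26139) - 5369/49952) + (37 + 27)) = 1/((9363*(-1/26139) - 5369*1/49952) + 64) = 1/((-3121/8713 - 767/7136) + 64) = 1/(-28954327/62175968 + 64) = 1/(3950307625/62175968) = 62175968/3950307625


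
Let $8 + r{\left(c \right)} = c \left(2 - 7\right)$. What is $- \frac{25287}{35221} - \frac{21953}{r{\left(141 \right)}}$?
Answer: $\frac{755176982}{25112573} \approx 30.072$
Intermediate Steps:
$r{\left(c \right)} = -8 - 5 c$ ($r{\left(c \right)} = -8 + c \left(2 - 7\right) = -8 + c \left(-5\right) = -8 - 5 c$)
$- \frac{25287}{35221} - \frac{21953}{r{\left(141 \right)}} = - \frac{25287}{35221} - \frac{21953}{-8 - 705} = \left(-25287\right) \frac{1}{35221} - \frac{21953}{-8 - 705} = - \frac{25287}{35221} - \frac{21953}{-713} = - \frac{25287}{35221} - - \frac{21953}{713} = - \frac{25287}{35221} + \frac{21953}{713} = \frac{755176982}{25112573}$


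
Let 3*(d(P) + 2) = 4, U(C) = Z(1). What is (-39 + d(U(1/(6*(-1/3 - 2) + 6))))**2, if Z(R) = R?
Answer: 14161/9 ≈ 1573.4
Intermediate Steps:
U(C) = 1
d(P) = -2/3 (d(P) = -2 + (1/3)*4 = -2 + 4/3 = -2/3)
(-39 + d(U(1/(6*(-1/3 - 2) + 6))))**2 = (-39 - 2/3)**2 = (-119/3)**2 = 14161/9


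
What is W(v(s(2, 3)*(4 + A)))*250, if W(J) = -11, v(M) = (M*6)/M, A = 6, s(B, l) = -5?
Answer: -2750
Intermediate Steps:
v(M) = 6 (v(M) = (6*M)/M = 6)
W(v(s(2, 3)*(4 + A)))*250 = -11*250 = -2750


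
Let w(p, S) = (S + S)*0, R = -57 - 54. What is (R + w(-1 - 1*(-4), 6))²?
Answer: 12321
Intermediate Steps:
R = -111
w(p, S) = 0 (w(p, S) = (2*S)*0 = 0)
(R + w(-1 - 1*(-4), 6))² = (-111 + 0)² = (-111)² = 12321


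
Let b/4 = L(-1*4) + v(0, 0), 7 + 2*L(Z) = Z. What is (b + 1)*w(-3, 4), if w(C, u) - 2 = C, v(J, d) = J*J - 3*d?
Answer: 21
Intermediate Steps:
v(J, d) = J**2 - 3*d
L(Z) = -7/2 + Z/2
w(C, u) = 2 + C
b = -22 (b = 4*((-7/2 + (-1*4)/2) + (0**2 - 3*0)) = 4*((-7/2 + (1/2)*(-4)) + (0 + 0)) = 4*((-7/2 - 2) + 0) = 4*(-11/2 + 0) = 4*(-11/2) = -22)
(b + 1)*w(-3, 4) = (-22 + 1)*(2 - 3) = -21*(-1) = 21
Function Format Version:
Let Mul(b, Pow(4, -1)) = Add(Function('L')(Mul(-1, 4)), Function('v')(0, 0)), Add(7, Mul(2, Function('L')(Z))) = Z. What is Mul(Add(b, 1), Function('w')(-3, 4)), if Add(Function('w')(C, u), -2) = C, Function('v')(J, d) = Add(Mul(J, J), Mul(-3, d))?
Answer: 21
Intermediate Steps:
Function('v')(J, d) = Add(Pow(J, 2), Mul(-3, d))
Function('L')(Z) = Add(Rational(-7, 2), Mul(Rational(1, 2), Z))
Function('w')(C, u) = Add(2, C)
b = -22 (b = Mul(4, Add(Add(Rational(-7, 2), Mul(Rational(1, 2), Mul(-1, 4))), Add(Pow(0, 2), Mul(-3, 0)))) = Mul(4, Add(Add(Rational(-7, 2), Mul(Rational(1, 2), -4)), Add(0, 0))) = Mul(4, Add(Add(Rational(-7, 2), -2), 0)) = Mul(4, Add(Rational(-11, 2), 0)) = Mul(4, Rational(-11, 2)) = -22)
Mul(Add(b, 1), Function('w')(-3, 4)) = Mul(Add(-22, 1), Add(2, -3)) = Mul(-21, -1) = 21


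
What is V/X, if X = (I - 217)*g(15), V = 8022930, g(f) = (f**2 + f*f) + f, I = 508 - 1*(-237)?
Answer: 267431/8184 ≈ 32.677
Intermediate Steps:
I = 745 (I = 508 + 237 = 745)
g(f) = f + 2*f**2 (g(f) = (f**2 + f**2) + f = 2*f**2 + f = f + 2*f**2)
X = 245520 (X = (745 - 217)*(15*(1 + 2*15)) = 528*(15*(1 + 30)) = 528*(15*31) = 528*465 = 245520)
V/X = 8022930/245520 = 8022930*(1/245520) = 267431/8184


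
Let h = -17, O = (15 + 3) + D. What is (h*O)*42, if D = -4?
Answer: -9996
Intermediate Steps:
O = 14 (O = (15 + 3) - 4 = 18 - 4 = 14)
(h*O)*42 = -17*14*42 = -238*42 = -9996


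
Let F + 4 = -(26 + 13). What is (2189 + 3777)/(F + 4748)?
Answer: 5966/4705 ≈ 1.2680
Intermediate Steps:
F = -43 (F = -4 - (26 + 13) = -4 - 1*39 = -4 - 39 = -43)
(2189 + 3777)/(F + 4748) = (2189 + 3777)/(-43 + 4748) = 5966/4705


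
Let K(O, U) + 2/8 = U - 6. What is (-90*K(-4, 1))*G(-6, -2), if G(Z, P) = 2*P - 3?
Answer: -6615/2 ≈ -3307.5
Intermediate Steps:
G(Z, P) = -3 + 2*P
K(O, U) = -25/4 + U (K(O, U) = -¼ + (U - 6) = -¼ + (-6 + U) = -25/4 + U)
(-90*K(-4, 1))*G(-6, -2) = (-90*(-25/4 + 1))*(-3 + 2*(-2)) = (-90*(-21/4))*(-3 - 4) = (945/2)*(-7) = -6615/2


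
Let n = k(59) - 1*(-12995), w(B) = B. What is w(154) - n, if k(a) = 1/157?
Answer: -2016038/157 ≈ -12841.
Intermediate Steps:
k(a) = 1/157
n = 2040216/157 (n = 1/157 - 1*(-12995) = 1/157 + 12995 = 2040216/157 ≈ 12995.)
w(154) - n = 154 - 1*2040216/157 = 154 - 2040216/157 = -2016038/157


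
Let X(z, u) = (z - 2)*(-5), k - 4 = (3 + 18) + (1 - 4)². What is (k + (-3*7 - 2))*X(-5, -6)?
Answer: 385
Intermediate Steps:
k = 34 (k = 4 + ((3 + 18) + (1 - 4)²) = 4 + (21 + (-3)²) = 4 + (21 + 9) = 4 + 30 = 34)
X(z, u) = 10 - 5*z (X(z, u) = (-2 + z)*(-5) = 10 - 5*z)
(k + (-3*7 - 2))*X(-5, -6) = (34 + (-3*7 - 2))*(10 - 5*(-5)) = (34 + (-21 - 2))*(10 + 25) = (34 - 23)*35 = 11*35 = 385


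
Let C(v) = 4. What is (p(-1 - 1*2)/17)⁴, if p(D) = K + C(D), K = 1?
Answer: 625/83521 ≈ 0.0074831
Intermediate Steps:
p(D) = 5 (p(D) = 1 + 4 = 5)
(p(-1 - 1*2)/17)⁴ = (5/17)⁴ = 625/83521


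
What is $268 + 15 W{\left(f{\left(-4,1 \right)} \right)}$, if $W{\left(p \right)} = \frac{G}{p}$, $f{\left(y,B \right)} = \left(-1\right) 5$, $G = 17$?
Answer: $217$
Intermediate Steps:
$f{\left(y,B \right)} = -5$
$W{\left(p \right)} = \frac{17}{p}$
$268 + 15 W{\left(f{\left(-4,1 \right)} \right)} = 268 + 15 \frac{17}{-5} = 268 + 15 \cdot 17 \left(- \frac{1}{5}\right) = 268 + 15 \left(- \frac{17}{5}\right) = 268 - 51 = 217$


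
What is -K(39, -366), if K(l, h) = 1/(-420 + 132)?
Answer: 1/288 ≈ 0.0034722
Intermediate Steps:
K(l, h) = -1/288 (K(l, h) = 1/(-288) = -1/288)
-K(39, -366) = -1*(-1/288) = 1/288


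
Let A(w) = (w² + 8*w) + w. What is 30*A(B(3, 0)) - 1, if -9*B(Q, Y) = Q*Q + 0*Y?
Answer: -241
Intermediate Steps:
B(Q, Y) = -Q²/9 (B(Q, Y) = -(Q*Q + 0*Y)/9 = -(Q² + 0)/9 = -Q²/9)
A(w) = w² + 9*w
30*A(B(3, 0)) - 1 = 30*((-⅑*3²)*(9 - ⅑*3²)) - 1 = 30*((-⅑*9)*(9 - ⅑*9)) - 1 = 30*(-(9 - 1)) - 1 = 30*(-1*8) - 1 = 30*(-8) - 1 = -240 - 1 = -241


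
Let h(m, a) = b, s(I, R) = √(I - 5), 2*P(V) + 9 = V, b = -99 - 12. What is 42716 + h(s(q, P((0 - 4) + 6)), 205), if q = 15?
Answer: 42605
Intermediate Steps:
b = -111
P(V) = -9/2 + V/2
s(I, R) = √(-5 + I)
h(m, a) = -111
42716 + h(s(q, P((0 - 4) + 6)), 205) = 42716 - 111 = 42605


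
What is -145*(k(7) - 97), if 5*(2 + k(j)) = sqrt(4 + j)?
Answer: 14355 - 29*sqrt(11) ≈ 14259.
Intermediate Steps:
k(j) = -2 + sqrt(4 + j)/5
-145*(k(7) - 97) = -145*((-2 + sqrt(4 + 7)/5) - 97) = -145*((-2 + sqrt(11)/5) - 97) = -145*(-99 + sqrt(11)/5) = 14355 - 29*sqrt(11)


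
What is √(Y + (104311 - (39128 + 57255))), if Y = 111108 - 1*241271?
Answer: I*√122235 ≈ 349.62*I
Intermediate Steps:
Y = -130163 (Y = 111108 - 241271 = -130163)
√(Y + (104311 - (39128 + 57255))) = √(-130163 + (104311 - (39128 + 57255))) = √(-130163 + (104311 - 1*96383)) = √(-130163 + (104311 - 96383)) = √(-130163 + 7928) = √(-122235) = I*√122235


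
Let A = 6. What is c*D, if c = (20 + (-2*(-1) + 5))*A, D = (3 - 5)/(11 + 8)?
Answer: -324/19 ≈ -17.053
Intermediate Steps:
D = -2/19 ≈ -0.10526
c = 162 (c = (20 + (-2*(-1) + 5))*6 = (20 + (2 + 5))*6 = (20 + 7)*6 = 27*6 = 162)
c*D = 162*(-2/19) = -324/19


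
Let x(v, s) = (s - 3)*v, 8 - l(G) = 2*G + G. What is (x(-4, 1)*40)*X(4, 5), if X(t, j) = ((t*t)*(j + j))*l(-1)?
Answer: 563200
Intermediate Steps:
l(G) = 8 - 3*G (l(G) = 8 - (2*G + G) = 8 - 3*G)
x(v, s) = v*(-3 + s) (x(v, s) = (-3 + s)*v = v*(-3 + s))
X(t, j) = 22*j*t² (X(t, j) = ((t*t)*(j + j))*(8 - 3*(-1)) = (t²*(2*j))*(8 + 3) = (2*j*t²)*11 = 22*j*t²)
(x(-4, 1)*40)*X(4, 5) = (-4*(-3 + 1)*40)*(22*5*4²) = (-4*(-2)*40)*(22*5*16) = (8*40)*1760 = 320*1760 = 563200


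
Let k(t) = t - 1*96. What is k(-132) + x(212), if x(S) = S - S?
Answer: -228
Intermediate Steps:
k(t) = -96 + t (k(t) = t - 96 = -96 + t)
x(S) = 0
k(-132) + x(212) = (-96 - 132) + 0 = -228 + 0 = -228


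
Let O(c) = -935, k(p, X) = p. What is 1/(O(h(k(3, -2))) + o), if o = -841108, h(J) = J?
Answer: -1/842043 ≈ -1.1876e-6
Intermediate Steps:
1/(O(h(k(3, -2))) + o) = 1/(-935 - 841108) = 1/(-842043) = -1/842043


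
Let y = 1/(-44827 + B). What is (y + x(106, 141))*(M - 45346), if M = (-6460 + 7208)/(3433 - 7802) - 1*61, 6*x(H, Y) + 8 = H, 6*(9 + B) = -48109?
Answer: -60445277076267/81501125 ≈ -7.4165e+5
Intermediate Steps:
B = -48163/6 (B = -9 + (⅙)*(-48109) = -9 - 48109/6 = -48163/6 ≈ -8027.2)
y = -6/317125 (y = 1/(-44827 - 48163/6) = 1/(-317125/6) = -6/317125 ≈ -1.8920e-5)
x(H, Y) = -4/3 + H/6
M = -15721/257 (M = 748/(-4369) - 61 = 748*(-1/4369) - 61 = -44/257 - 61 = -15721/257 ≈ -61.171)
(y + x(106, 141))*(M - 45346) = (-6/317125 + (-4/3 + (⅙)*106))*(-15721/257 - 45346) = (-6/317125 + (-4/3 + 53/3))*(-11669643/257) = (-6/317125 + 49/3)*(-11669643/257) = (15539107/951375)*(-11669643/257) = -60445277076267/81501125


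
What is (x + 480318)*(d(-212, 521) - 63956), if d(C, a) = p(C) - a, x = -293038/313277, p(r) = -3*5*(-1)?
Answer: -9699744696612176/313277 ≈ -3.0962e+10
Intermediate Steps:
p(r) = 15 (p(r) = -15*(-1) = 15)
x = -293038/313277 (x = -293038*1/313277 = -293038/313277 ≈ -0.93540)
d(C, a) = 15 - a
(x + 480318)*(d(-212, 521) - 63956) = (-293038/313277 + 480318)*((15 - 1*521) - 63956) = 150472289048*((15 - 521) - 63956)/313277 = 150472289048*(-506 - 63956)/313277 = (150472289048/313277)*(-64462) = -9699744696612176/313277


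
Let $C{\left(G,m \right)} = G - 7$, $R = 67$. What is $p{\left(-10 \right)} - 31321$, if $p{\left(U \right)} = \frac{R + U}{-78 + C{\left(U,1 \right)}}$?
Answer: $- \frac{156608}{5} \approx -31322.0$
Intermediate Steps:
$C{\left(G,m \right)} = -7 + G$
$p{\left(U \right)} = \frac{67 + U}{-85 + U}$ ($p{\left(U \right)} = \frac{67 + U}{-78 + \left(-7 + U\right)} = \frac{67 + U}{-85 + U}$)
$p{\left(-10 \right)} - 31321 = \frac{67 - 10}{-85 - 10} - 31321 = \frac{1}{-95} \cdot 57 - 31321 = \left(- \frac{1}{95}\right) 57 - 31321 = - \frac{3}{5} - 31321 = - \frac{156608}{5}$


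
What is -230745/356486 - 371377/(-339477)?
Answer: 54058080857/121018797822 ≈ 0.44669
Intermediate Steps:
-230745/356486 - 371377/(-339477) = -230745*1/356486 - 371377*(-1/339477) = -230745/356486 + 371377/339477 = 54058080857/121018797822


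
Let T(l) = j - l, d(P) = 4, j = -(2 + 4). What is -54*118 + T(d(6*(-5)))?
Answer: -6382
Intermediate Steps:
j = -6 (j = -1*6 = -6)
T(l) = -6 - l
-54*118 + T(d(6*(-5))) = -54*118 + (-6 - 1*4) = -6372 + (-6 - 4) = -6372 - 10 = -6382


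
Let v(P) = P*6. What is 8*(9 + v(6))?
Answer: 360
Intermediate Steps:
v(P) = 6*P
8*(9 + v(6)) = 8*(9 + 6*6) = 8*(9 + 36) = 8*45 = 360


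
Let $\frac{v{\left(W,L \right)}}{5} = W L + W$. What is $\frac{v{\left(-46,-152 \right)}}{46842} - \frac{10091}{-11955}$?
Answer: $\frac{49326654}{31110895} \approx 1.5855$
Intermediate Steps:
$v{\left(W,L \right)} = 5 W + 5 L W$ ($v{\left(W,L \right)} = 5 \left(W L + W\right) = 5 \left(L W + W\right) = 5 \left(W + L W\right) = 5 W + 5 L W$)
$\frac{v{\left(-46,-152 \right)}}{46842} - \frac{10091}{-11955} = \frac{5 \left(-46\right) \left(1 - 152\right)}{46842} - \frac{10091}{-11955} = 5 \left(-46\right) \left(-151\right) \frac{1}{46842} - - \frac{10091}{11955} = 34730 \cdot \frac{1}{46842} + \frac{10091}{11955} = \frac{17365}{23421} + \frac{10091}{11955} = \frac{49326654}{31110895}$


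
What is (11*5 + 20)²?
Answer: 5625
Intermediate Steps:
(11*5 + 20)² = (55 + 20)² = 75² = 5625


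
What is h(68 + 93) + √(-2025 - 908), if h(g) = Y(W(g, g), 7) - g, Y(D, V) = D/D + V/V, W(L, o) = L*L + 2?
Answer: -159 + I*√2933 ≈ -159.0 + 54.157*I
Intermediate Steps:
W(L, o) = 2 + L² (W(L, o) = L² + 2 = 2 + L²)
Y(D, V) = 2 (Y(D, V) = 1 + 1 = 2)
h(g) = 2 - g
h(68 + 93) + √(-2025 - 908) = (2 - (68 + 93)) + √(-2025 - 908) = (2 - 1*161) + √(-2933) = (2 - 161) + I*√2933 = -159 + I*√2933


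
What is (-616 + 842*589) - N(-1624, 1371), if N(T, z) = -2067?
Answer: 497389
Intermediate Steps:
(-616 + 842*589) - N(-1624, 1371) = (-616 + 842*589) - 1*(-2067) = (-616 + 495938) + 2067 = 495322 + 2067 = 497389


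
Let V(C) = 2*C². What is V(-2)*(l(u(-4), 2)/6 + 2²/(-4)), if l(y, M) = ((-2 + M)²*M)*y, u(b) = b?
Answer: -8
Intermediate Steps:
l(y, M) = M*y*(-2 + M)² (l(y, M) = (M*(-2 + M)²)*y = M*y*(-2 + M)²)
V(-2)*(l(u(-4), 2)/6 + 2²/(-4)) = (2*(-2)²)*((2*(-4)*(-2 + 2)²)/6 + 2²/(-4)) = (2*4)*((2*(-4)*0²)*(⅙) + 4*(-¼)) = 8*((2*(-4)*0)*(⅙) - 1) = 8*(0*(⅙) - 1) = 8*(0 - 1) = 8*(-1) = -8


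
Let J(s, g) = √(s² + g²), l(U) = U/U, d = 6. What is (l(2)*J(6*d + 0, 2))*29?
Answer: 290*√13 ≈ 1045.6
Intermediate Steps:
l(U) = 1
J(s, g) = √(g² + s²)
(l(2)*J(6*d + 0, 2))*29 = (1*√(2² + (6*6 + 0)²))*29 = (1*√(4 + (36 + 0)²))*29 = (1*√(4 + 36²))*29 = (1*√(4 + 1296))*29 = (1*√1300)*29 = (1*(10*√13))*29 = (10*√13)*29 = 290*√13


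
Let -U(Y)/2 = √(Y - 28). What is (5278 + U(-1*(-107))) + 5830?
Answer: 11108 - 2*√79 ≈ 11090.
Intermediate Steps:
U(Y) = -2*√(-28 + Y) (U(Y) = -2*√(Y - 28) = -2*√(-28 + Y))
(5278 + U(-1*(-107))) + 5830 = (5278 - 2*√(-28 - 1*(-107))) + 5830 = (5278 - 2*√(-28 + 107)) + 5830 = (5278 - 2*√79) + 5830 = 11108 - 2*√79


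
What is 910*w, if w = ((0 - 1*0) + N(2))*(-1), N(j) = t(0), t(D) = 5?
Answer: -4550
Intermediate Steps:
N(j) = 5
w = -5 (w = ((0 - 1*0) + 5)*(-1) = ((0 + 0) + 5)*(-1) = (0 + 5)*(-1) = 5*(-1) = -5)
910*w = 910*(-5) = -4550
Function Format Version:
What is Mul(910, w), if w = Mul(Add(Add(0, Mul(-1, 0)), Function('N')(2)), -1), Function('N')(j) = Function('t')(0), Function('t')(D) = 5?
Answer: -4550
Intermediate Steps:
Function('N')(j) = 5
w = -5 (w = Mul(Add(Add(0, Mul(-1, 0)), 5), -1) = Mul(Add(Add(0, 0), 5), -1) = Mul(Add(0, 5), -1) = Mul(5, -1) = -5)
Mul(910, w) = Mul(910, -5) = -4550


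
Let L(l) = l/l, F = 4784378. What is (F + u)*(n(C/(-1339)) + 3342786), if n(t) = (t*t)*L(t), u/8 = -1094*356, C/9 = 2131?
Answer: 10001515195536192702/1792921 ≈ 5.5783e+12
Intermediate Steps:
C = 19179 (C = 9*2131 = 19179)
u = -3115712 (u = 8*(-1094*356) = 8*(-389464) = -3115712)
L(l) = 1
n(t) = t² (n(t) = (t*t)*1 = t²*1 = t²)
(F + u)*(n(C/(-1339)) + 3342786) = (4784378 - 3115712)*((19179/(-1339))² + 3342786) = 1668666*((19179*(-1/1339))² + 3342786) = 1668666*((-19179/1339)² + 3342786) = 1668666*(367834041/1792921 + 3342786) = 1668666*(5993719051947/1792921) = 10001515195536192702/1792921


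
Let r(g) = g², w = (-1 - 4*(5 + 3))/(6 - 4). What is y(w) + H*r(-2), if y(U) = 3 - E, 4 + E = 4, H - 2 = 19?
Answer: 87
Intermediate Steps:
H = 21 (H = 2 + 19 = 21)
E = 0 (E = -4 + 4 = 0)
w = -33/2 (w = (-1 - 4*8)/2 = (-1 - 32)*(½) = -33*½ = -33/2 ≈ -16.500)
y(U) = 3 (y(U) = 3 - 1*0 = 3 + 0 = 3)
y(w) + H*r(-2) = 3 + 21*(-2)² = 3 + 21*4 = 3 + 84 = 87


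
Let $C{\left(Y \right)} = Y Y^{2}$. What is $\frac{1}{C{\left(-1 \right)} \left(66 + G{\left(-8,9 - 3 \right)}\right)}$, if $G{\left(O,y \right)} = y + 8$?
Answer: $- \frac{1}{80} \approx -0.0125$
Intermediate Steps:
$G{\left(O,y \right)} = 8 + y$
$C{\left(Y \right)} = Y^{3}$
$\frac{1}{C{\left(-1 \right)} \left(66 + G{\left(-8,9 - 3 \right)}\right)} = \frac{1}{\left(-1\right)^{3} \left(66 + \left(8 + \left(9 - 3\right)\right)\right)} = \frac{1}{\left(-1\right) \left(66 + \left(8 + \left(9 - 3\right)\right)\right)} = \frac{1}{\left(-1\right) \left(66 + \left(8 + 6\right)\right)} = \frac{1}{\left(-1\right) \left(66 + 14\right)} = \frac{1}{\left(-1\right) 80} = \frac{1}{-80} = - \frac{1}{80}$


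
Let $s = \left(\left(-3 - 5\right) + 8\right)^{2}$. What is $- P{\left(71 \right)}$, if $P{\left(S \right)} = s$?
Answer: $0$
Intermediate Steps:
$s = 0$ ($s = \left(\left(-3 - 5\right) + 8\right)^{2} = \left(-8 + 8\right)^{2} = 0^{2} = 0$)
$P{\left(S \right)} = 0$
$- P{\left(71 \right)} = \left(-1\right) 0 = 0$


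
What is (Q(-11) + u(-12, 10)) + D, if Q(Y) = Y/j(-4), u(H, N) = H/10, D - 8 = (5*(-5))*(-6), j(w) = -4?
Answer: 3191/20 ≈ 159.55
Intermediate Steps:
D = 158 (D = 8 + (5*(-5))*(-6) = 8 - 25*(-6) = 8 + 150 = 158)
u(H, N) = H/10 (u(H, N) = H*(1/10) = H/10)
Q(Y) = -Y/4 (Q(Y) = Y/(-4) = Y*(-1/4) = -Y/4)
(Q(-11) + u(-12, 10)) + D = (-1/4*(-11) + (1/10)*(-12)) + 158 = (11/4 - 6/5) + 158 = 31/20 + 158 = 3191/20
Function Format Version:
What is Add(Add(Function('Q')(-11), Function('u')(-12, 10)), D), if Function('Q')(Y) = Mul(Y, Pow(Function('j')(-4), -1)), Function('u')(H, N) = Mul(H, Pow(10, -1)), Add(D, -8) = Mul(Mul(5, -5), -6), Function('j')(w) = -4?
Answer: Rational(3191, 20) ≈ 159.55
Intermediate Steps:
D = 158 (D = Add(8, Mul(Mul(5, -5), -6)) = Add(8, Mul(-25, -6)) = Add(8, 150) = 158)
Function('u')(H, N) = Mul(Rational(1, 10), H) (Function('u')(H, N) = Mul(H, Rational(1, 10)) = Mul(Rational(1, 10), H))
Function('Q')(Y) = Mul(Rational(-1, 4), Y) (Function('Q')(Y) = Mul(Y, Pow(-4, -1)) = Mul(Y, Rational(-1, 4)) = Mul(Rational(-1, 4), Y))
Add(Add(Function('Q')(-11), Function('u')(-12, 10)), D) = Add(Add(Mul(Rational(-1, 4), -11), Mul(Rational(1, 10), -12)), 158) = Add(Add(Rational(11, 4), Rational(-6, 5)), 158) = Add(Rational(31, 20), 158) = Rational(3191, 20)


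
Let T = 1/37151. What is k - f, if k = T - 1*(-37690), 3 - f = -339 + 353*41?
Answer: 1925201972/37151 ≈ 51821.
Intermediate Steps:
T = 1/37151 ≈ 2.6917e-5
f = -14131 (f = 3 - (-339 + 353*41) = 3 - (-339 + 14473) = 3 - 1*14134 = 3 - 14134 = -14131)
k = 1400221191/37151 (k = 1/37151 - 1*(-37690) = 1/37151 + 37690 = 1400221191/37151 ≈ 37690.)
k - f = 1400221191/37151 - 1*(-14131) = 1400221191/37151 + 14131 = 1925201972/37151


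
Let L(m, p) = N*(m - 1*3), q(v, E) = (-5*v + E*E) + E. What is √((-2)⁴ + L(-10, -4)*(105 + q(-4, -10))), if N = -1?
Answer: √2811 ≈ 53.019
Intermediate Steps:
q(v, E) = E + E² - 5*v (q(v, E) = (-5*v + E²) + E = (E² - 5*v) + E = E + E² - 5*v)
L(m, p) = 3 - m (L(m, p) = -(m - 1*3) = -(m - 3) = -(-3 + m) = 3 - m)
√((-2)⁴ + L(-10, -4)*(105 + q(-4, -10))) = √((-2)⁴ + (3 - 1*(-10))*(105 + (-10 + (-10)² - 5*(-4)))) = √(16 + (3 + 10)*(105 + (-10 + 100 + 20))) = √(16 + 13*(105 + 110)) = √(16 + 13*215) = √(16 + 2795) = √2811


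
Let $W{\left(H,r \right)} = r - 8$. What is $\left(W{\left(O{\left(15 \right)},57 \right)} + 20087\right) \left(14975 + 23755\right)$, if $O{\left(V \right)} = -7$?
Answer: $779867280$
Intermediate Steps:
$W{\left(H,r \right)} = -8 + r$
$\left(W{\left(O{\left(15 \right)},57 \right)} + 20087\right) \left(14975 + 23755\right) = \left(\left(-8 + 57\right) + 20087\right) \left(14975 + 23755\right) = \left(49 + 20087\right) 38730 = 20136 \cdot 38730 = 779867280$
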